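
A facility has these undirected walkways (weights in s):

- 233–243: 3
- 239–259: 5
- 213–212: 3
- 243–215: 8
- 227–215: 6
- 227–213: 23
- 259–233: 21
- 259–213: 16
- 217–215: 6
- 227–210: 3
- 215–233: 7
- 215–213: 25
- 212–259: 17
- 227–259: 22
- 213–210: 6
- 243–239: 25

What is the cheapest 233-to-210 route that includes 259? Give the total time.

Shortest 233→259: 233–259 = 21
Shortest 259→210: 259–213–210 = 22
Total via 259: 21 + 22 = 43 s.

43 s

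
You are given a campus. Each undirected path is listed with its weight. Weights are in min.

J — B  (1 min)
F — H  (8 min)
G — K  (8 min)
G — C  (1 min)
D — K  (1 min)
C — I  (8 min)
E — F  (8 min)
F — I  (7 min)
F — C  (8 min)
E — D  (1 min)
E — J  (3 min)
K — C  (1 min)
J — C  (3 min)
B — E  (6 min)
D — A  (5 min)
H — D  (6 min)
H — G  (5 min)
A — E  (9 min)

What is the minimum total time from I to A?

15 min

Candidate routes:
I–C–K–D–E–A: 8+1+1+1+9 = 20
I–C–K–D–A: 8+1+1+5 = 15
Cheapest is I–C–K–D–A at 15 min.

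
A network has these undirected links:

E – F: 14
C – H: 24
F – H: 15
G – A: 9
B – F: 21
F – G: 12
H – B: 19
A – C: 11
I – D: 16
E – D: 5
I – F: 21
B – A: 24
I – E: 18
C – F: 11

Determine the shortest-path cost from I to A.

Compare a few routes:
I - F - G - A: 21+12+9 = 42
I - E - F - G - A: 18+14+12+9 = 53
I - F - C - A: 21+11+11 = 43
Cheapest is I - F - G - A at 42.

42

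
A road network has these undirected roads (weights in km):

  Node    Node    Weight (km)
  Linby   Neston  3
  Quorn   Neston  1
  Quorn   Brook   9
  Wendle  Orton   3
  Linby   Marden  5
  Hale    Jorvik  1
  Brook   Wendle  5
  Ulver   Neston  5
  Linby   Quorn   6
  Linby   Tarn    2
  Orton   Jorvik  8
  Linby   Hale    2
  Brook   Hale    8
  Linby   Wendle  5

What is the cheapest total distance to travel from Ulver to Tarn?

Shortest distances from Ulver:
Ulver: 0
Neston: 5  (via Ulver)
Quorn: 6  (via Neston)
Linby: 8  (via Neston)
Hale: 10  (via Linby)
Tarn: 10  (via Linby)
Shortest route: Ulver–Neston–Linby–Tarn = 10 km.

10 km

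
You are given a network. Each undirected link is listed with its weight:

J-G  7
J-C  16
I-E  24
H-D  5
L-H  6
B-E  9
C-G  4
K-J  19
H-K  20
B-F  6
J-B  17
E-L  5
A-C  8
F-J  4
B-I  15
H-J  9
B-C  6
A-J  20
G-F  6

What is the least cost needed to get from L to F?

19

Settle nodes by increasing distance from L:
L: 0
E: 5  (via L)
H: 6  (via L)
D: 11  (via H)
B: 14  (via E)
J: 15  (via H)
F: 19  (via J)
Shortest route: L–H–J–F = 19.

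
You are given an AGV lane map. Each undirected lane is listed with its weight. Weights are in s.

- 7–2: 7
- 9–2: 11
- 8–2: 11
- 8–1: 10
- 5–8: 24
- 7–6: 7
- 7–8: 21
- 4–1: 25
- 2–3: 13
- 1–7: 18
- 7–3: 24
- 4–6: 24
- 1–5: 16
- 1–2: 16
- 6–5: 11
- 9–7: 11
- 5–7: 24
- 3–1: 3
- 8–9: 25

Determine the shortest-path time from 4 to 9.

Settle nodes by increasing distance from 4:
4: 0
6: 24  (via 4)
1: 25  (via 4)
3: 28  (via 1)
7: 31  (via 6)
5: 35  (via 6)
8: 35  (via 1)
2: 38  (via 7)
9: 42  (via 7)
Shortest route: 4 → 6 → 7 → 9 = 42 s.

42 s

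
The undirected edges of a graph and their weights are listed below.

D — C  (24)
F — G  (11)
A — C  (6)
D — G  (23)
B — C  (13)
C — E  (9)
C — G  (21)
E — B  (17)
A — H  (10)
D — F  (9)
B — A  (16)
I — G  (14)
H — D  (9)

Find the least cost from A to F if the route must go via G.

38

Best A to G: A–C–G costing 27
Shortest G→F: G–F = 11
Total via G: 27 + 11 = 38.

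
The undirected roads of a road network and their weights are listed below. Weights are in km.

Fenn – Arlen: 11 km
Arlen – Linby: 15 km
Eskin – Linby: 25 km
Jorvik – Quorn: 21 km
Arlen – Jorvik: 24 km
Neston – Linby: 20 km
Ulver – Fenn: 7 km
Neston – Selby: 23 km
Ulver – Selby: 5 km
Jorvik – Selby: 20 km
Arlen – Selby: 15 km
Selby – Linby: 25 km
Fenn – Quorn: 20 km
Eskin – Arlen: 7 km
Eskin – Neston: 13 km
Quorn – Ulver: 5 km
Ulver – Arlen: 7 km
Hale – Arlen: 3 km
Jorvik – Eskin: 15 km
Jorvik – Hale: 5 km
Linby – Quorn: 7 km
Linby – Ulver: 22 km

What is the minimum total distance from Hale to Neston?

Settle nodes by increasing distance from Hale:
Hale: 0
Arlen: 3  (via Hale)
Jorvik: 5  (via Hale)
Ulver: 10  (via Arlen)
Eskin: 10  (via Arlen)
Fenn: 14  (via Arlen)
Quorn: 15  (via Ulver)
Selby: 15  (via Ulver)
Linby: 18  (via Arlen)
Neston: 23  (via Eskin)
Shortest route: Hale → Arlen → Eskin → Neston = 23 km.

23 km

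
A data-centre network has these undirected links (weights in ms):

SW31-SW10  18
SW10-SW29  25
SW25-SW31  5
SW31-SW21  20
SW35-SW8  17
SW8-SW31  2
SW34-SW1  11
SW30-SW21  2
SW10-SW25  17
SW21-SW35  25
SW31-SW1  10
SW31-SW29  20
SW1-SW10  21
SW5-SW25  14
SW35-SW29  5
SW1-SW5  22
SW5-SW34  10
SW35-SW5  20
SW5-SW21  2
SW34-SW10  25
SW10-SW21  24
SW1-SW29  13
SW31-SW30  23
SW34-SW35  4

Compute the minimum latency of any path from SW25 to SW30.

Compare a few routes:
SW25 - SW31 - SW30: 5+23 = 28
SW25 - SW5 - SW21 - SW30: 14+2+2 = 18
SW25 - SW31 - SW1 - SW34 - SW5 - SW21 - SW30: 5+10+11+10+2+2 = 40
SW25 - SW31 - SW21 - SW30: 5+20+2 = 27
Cheapest is SW25 - SW5 - SW21 - SW30 at 18 ms.

18 ms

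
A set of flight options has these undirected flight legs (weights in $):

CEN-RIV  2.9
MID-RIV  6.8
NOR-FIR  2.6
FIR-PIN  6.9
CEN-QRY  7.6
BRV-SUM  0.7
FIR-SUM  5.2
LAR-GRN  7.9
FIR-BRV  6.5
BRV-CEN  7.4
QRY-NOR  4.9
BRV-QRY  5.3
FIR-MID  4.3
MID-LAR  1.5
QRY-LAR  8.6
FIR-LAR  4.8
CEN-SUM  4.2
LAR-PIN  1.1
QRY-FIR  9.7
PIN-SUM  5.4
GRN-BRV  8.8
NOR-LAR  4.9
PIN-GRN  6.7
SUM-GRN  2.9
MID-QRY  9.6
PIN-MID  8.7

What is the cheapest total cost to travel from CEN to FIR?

Candidate routes:
CEN → SUM → BRV → FIR: 4.2+0.7+6.5 = 11.4
CEN → SUM → FIR: 4.2+5.2 = 9.4
CEN → BRV → FIR: 7.4+6.5 = 13.9
CEN → BRV → SUM → FIR: 7.4+0.7+5.2 = 13.3
The minimum is $9.4 via CEN → SUM → FIR.

$9.4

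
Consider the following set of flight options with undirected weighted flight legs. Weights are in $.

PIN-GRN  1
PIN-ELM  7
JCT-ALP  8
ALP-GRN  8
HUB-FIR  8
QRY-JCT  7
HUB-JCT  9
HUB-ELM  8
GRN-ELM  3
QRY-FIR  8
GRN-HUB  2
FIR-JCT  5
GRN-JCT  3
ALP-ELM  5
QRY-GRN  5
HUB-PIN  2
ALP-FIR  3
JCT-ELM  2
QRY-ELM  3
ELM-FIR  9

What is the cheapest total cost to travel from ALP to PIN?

Compare a few routes:
ALP–GRN–PIN: 8+1 = 9
ALP–ELM–JCT–GRN–PIN: 5+2+3+1 = 11
The minimum is $9 via ALP–GRN–PIN.

$9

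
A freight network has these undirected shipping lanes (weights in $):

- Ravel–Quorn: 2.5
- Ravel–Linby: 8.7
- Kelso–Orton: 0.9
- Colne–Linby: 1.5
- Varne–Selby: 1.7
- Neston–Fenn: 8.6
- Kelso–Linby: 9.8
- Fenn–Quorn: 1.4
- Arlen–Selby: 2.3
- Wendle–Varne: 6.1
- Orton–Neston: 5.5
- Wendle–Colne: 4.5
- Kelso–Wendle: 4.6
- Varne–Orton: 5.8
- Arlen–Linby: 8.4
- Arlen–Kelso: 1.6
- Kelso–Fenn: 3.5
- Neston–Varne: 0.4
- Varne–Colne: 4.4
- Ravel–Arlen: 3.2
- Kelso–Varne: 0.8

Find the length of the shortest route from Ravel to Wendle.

Settle nodes by increasing distance from Ravel:
Ravel: 0
Quorn: 2.5  (via Ravel)
Arlen: 3.2  (via Ravel)
Fenn: 3.9  (via Quorn)
Kelso: 4.8  (via Arlen)
Selby: 5.5  (via Arlen)
Varne: 5.6  (via Kelso)
Orton: 5.7  (via Kelso)
Neston: 6  (via Varne)
Linby: 8.7  (via Ravel)
Wendle: 9.4  (via Kelso)
Shortest route: Ravel–Arlen–Kelso–Wendle = $9.4.

$9.4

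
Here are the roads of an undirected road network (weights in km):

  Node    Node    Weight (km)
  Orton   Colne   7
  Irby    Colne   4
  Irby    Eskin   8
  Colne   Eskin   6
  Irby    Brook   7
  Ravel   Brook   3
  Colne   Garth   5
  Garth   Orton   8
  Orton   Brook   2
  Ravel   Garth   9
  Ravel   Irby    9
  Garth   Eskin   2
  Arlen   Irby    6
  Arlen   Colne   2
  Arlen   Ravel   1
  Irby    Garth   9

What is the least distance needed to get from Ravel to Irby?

7 km

Candidate routes:
Ravel → Brook → Irby: 3+7 = 10
Ravel → Brook → Orton → Colne → Irby: 3+2+7+4 = 16
Ravel → Irby: 9 = 9
Ravel → Arlen → Irby: 1+6 = 7
The minimum is 7 km via Ravel → Arlen → Irby.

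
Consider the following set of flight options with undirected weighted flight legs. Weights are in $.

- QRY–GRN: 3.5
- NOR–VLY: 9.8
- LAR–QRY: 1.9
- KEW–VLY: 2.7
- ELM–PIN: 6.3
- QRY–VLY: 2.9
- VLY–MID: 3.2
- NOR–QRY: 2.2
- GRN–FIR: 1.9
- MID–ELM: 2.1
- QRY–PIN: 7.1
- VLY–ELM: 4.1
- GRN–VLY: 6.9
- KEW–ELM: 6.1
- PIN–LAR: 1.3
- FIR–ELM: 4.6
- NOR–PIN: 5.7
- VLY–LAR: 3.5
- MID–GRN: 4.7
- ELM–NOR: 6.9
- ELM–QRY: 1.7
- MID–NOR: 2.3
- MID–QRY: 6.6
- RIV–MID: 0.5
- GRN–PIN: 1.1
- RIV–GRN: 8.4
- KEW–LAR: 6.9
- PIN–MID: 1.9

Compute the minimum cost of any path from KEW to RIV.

Shortest distances from KEW:
KEW: 0
VLY: 2.7  (via KEW)
QRY: 5.6  (via VLY)
MID: 5.9  (via VLY)
ELM: 6.1  (via KEW)
LAR: 6.2  (via VLY)
RIV: 6.4  (via MID)
Shortest route: KEW → VLY → MID → RIV = $6.4.

$6.4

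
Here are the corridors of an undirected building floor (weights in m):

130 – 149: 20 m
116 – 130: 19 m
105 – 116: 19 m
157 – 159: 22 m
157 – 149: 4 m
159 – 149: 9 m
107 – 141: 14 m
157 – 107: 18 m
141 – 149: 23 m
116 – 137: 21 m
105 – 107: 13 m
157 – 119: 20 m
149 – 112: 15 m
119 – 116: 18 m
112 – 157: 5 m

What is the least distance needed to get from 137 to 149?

60 m

Running Dijkstra from 137:
137: 0
116: 21  (via 137)
119: 39  (via 116)
105: 40  (via 116)
130: 40  (via 116)
107: 53  (via 105)
157: 59  (via 119)
149: 60  (via 130)
Shortest route: 137 → 116 → 130 → 149 = 60 m.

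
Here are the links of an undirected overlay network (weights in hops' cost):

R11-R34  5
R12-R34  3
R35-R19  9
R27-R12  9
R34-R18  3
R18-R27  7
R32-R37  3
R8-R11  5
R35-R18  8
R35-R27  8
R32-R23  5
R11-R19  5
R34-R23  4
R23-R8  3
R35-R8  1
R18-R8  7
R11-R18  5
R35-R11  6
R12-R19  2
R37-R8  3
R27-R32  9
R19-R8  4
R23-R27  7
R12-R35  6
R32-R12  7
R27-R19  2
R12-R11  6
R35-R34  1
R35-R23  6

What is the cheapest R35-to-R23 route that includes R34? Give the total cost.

5 hops' cost

Best R35 to R34: R35–R34 costing 1
Shortest R34→R23: R34–R23 = 4
Total via R34: 1 + 4 = 5 hops' cost.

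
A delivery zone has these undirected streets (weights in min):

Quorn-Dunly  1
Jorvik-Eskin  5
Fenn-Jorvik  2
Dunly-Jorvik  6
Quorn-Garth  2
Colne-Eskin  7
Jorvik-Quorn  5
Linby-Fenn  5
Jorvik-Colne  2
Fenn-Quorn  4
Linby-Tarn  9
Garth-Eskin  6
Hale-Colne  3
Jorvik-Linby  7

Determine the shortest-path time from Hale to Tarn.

Running Dijkstra from Hale:
Hale: 0
Colne: 3  (via Hale)
Jorvik: 5  (via Colne)
Fenn: 7  (via Jorvik)
Quorn: 10  (via Jorvik)
Eskin: 10  (via Colne)
Dunly: 11  (via Jorvik)
Garth: 12  (via Quorn)
Linby: 12  (via Jorvik)
Tarn: 21  (via Linby)
Shortest route: Hale–Colne–Jorvik–Linby–Tarn = 21 min.

21 min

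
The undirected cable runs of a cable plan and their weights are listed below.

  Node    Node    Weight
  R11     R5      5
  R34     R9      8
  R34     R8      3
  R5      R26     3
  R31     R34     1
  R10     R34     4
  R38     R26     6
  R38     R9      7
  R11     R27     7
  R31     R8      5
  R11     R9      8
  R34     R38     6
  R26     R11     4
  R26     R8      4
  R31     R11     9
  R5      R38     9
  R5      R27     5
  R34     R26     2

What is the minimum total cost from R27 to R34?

Enumerating some paths:
R27 → R11 → R26 → R34: 7+4+2 = 13
R27 → R5 → R26 → R8 → R34: 5+3+4+3 = 15
R27 → R5 → R26 → R34: 5+3+2 = 10
The minimum is 10 via R27 → R5 → R26 → R34.

10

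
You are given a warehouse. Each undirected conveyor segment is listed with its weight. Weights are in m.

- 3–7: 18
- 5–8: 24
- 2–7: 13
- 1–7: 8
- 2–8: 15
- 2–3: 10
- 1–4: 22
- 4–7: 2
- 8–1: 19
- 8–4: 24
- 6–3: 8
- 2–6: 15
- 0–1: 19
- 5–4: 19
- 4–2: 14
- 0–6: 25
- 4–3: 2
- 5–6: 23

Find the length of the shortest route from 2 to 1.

Running Dijkstra from 2:
2: 0
3: 10  (via 2)
4: 12  (via 3)
7: 13  (via 2)
6: 15  (via 2)
8: 15  (via 2)
1: 21  (via 7)
Shortest route: 2 → 7 → 1 = 21 m.

21 m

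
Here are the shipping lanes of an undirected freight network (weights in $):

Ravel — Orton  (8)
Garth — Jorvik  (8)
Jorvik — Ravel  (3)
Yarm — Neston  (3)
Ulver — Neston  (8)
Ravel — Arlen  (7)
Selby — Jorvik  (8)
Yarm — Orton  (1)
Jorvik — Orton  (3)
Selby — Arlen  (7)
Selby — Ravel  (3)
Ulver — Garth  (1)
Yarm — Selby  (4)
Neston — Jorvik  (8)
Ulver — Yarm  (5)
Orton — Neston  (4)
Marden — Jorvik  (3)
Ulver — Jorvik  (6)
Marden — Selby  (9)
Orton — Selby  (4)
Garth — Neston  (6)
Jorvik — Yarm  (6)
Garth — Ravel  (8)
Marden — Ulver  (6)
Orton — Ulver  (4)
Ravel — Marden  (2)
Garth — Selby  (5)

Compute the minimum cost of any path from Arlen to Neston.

$14

Compare a few routes:
Arlen → Selby → Yarm → Neston: 7+4+3 = 14
Arlen → Selby → Orton → Neston: 7+4+4 = 15
The minimum is $14 via Arlen → Selby → Yarm → Neston.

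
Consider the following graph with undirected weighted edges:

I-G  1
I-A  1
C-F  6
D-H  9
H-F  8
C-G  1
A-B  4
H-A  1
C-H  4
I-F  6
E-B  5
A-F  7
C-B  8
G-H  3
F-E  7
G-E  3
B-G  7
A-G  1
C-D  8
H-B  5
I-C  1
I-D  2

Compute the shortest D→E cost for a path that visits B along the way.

Best D to B: D → I → A → B costing 7
Best B to E: B → E costing 5
Total via B: 7 + 5 = 12.

12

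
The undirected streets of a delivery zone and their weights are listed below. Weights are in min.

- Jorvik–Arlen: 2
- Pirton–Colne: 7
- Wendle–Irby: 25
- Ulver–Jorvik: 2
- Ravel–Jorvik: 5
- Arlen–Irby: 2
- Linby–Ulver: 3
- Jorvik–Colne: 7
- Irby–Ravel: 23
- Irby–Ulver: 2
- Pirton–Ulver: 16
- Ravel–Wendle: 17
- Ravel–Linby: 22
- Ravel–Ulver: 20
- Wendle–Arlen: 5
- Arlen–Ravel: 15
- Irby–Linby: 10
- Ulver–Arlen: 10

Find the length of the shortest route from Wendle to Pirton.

21 min

Settle nodes by increasing distance from Wendle:
Wendle: 0
Arlen: 5  (via Wendle)
Irby: 7  (via Arlen)
Jorvik: 7  (via Arlen)
Ulver: 9  (via Irby)
Linby: 12  (via Ulver)
Ravel: 12  (via Jorvik)
Colne: 14  (via Jorvik)
Pirton: 21  (via Colne)
Shortest route: Wendle–Arlen–Jorvik–Colne–Pirton = 21 min.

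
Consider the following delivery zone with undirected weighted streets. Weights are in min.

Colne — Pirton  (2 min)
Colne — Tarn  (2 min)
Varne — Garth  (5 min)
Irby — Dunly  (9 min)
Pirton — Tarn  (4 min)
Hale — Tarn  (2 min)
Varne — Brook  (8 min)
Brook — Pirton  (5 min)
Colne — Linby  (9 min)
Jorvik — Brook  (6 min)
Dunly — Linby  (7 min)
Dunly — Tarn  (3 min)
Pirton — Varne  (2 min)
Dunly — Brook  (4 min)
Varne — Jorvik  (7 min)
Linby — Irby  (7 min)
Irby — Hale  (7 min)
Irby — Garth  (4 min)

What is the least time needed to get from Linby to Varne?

13 min

Compare a few routes:
Linby → Colne → Pirton → Varne: 9+2+2 = 13
Linby → Irby → Garth → Varne: 7+4+5 = 16
Cheapest is Linby → Colne → Pirton → Varne at 13 min.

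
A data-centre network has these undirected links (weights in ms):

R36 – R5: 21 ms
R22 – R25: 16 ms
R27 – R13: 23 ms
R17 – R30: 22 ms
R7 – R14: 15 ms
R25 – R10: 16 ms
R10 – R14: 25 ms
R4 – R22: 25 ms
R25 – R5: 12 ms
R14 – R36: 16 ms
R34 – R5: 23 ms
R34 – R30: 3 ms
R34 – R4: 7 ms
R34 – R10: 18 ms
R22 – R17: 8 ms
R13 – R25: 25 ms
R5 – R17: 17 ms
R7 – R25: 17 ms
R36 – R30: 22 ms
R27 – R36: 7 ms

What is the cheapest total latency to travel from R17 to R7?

41 ms

Running Dijkstra from R17:
R17: 0
R22: 8  (via R17)
R5: 17  (via R17)
R30: 22  (via R17)
R25: 24  (via R22)
R34: 25  (via R30)
R4: 32  (via R34)
R36: 38  (via R5)
R10: 40  (via R25)
R7: 41  (via R25)
Shortest route: R17 → R22 → R25 → R7 = 41 ms.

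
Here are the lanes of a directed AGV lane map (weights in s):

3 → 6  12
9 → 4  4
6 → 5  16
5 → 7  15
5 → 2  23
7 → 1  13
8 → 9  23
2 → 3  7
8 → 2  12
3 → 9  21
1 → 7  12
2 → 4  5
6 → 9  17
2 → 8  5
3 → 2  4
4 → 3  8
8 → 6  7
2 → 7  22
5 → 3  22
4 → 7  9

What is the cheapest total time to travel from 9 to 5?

40 s

Enumerating some paths:
9 - 4 - 3 - 6 - 5: 4+8+12+16 = 40
9 - 4 - 3 - 2 - 8 - 6 - 5: 4+8+4+5+7+16 = 44
Cheapest is 9 - 4 - 3 - 6 - 5 at 40 s.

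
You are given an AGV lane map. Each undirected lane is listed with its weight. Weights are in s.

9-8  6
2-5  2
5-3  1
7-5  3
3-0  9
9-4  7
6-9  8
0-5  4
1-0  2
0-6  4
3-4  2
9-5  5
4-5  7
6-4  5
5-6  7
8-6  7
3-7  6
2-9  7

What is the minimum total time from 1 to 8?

Enumerating some paths:
1–0–5–9–8: 2+4+5+6 = 17
1–0–6–8: 2+4+7 = 13
1–0–5–6–8: 2+4+7+7 = 20
1–0–6–9–8: 2+4+8+6 = 20
Cheapest is 1–0–6–8 at 13 s.

13 s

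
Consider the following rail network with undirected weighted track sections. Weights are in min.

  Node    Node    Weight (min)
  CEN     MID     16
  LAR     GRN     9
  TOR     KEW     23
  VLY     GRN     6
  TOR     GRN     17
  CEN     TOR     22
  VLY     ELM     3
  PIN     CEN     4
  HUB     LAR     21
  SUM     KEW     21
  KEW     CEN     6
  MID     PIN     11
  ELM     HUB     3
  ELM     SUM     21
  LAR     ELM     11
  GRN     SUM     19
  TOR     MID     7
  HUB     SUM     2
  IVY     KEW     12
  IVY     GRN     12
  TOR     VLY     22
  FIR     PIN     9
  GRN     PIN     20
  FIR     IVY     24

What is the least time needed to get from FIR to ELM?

38 min

Compare a few routes:
FIR–IVY–GRN–VLY–ELM: 24+12+6+3 = 45
FIR–PIN–GRN–VLY–ELM: 9+20+6+3 = 38
Cheapest is FIR–PIN–GRN–VLY–ELM at 38 min.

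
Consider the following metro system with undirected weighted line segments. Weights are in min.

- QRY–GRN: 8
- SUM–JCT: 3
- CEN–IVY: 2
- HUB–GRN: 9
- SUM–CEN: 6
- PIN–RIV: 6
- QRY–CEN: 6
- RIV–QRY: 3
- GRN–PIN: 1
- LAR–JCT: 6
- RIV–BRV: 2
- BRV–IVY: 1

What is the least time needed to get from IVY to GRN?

10 min

Enumerating some paths:
IVY → BRV → RIV → QRY → GRN: 1+2+3+8 = 14
IVY → BRV → RIV → PIN → GRN: 1+2+6+1 = 10
The minimum is 10 min via IVY → BRV → RIV → PIN → GRN.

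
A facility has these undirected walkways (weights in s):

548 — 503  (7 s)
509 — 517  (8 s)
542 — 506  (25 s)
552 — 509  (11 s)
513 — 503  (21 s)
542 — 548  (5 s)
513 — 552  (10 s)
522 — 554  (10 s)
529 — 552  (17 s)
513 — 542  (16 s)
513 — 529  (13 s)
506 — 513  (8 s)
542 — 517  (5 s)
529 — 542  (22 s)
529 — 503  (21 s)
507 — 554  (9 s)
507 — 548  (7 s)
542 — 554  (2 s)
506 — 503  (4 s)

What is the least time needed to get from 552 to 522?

Candidate routes:
552–529–542–554–522: 17+22+2+10 = 51
552–509–517–542–554–522: 11+8+5+2+10 = 36
552–513–542–554–522: 10+16+2+10 = 38
552–513–506–503–548–542–554–522: 10+8+4+7+5+2+10 = 46
The minimum is 36 s via 552–509–517–542–554–522.

36 s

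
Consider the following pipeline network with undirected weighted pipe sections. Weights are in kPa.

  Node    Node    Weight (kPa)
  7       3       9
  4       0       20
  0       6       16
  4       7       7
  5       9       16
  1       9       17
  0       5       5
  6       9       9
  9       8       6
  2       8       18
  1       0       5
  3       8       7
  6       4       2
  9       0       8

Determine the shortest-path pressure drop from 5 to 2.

37 kPa

Shortest distances from 5:
5: 0
0: 5  (via 5)
1: 10  (via 0)
9: 13  (via 0)
8: 19  (via 9)
6: 21  (via 0)
4: 23  (via 6)
3: 26  (via 8)
7: 30  (via 4)
2: 37  (via 8)
Shortest route: 5 → 0 → 9 → 8 → 2 = 37 kPa.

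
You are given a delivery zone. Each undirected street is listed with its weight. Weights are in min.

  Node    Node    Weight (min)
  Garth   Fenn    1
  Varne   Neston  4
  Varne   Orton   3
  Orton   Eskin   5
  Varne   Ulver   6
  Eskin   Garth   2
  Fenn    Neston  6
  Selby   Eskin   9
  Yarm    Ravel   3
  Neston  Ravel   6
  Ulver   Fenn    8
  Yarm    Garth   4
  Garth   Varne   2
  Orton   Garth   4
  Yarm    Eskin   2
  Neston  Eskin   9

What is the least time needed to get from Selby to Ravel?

14 min

Running Dijkstra from Selby:
Selby: 0
Eskin: 9  (via Selby)
Garth: 11  (via Eskin)
Yarm: 11  (via Eskin)
Fenn: 12  (via Garth)
Varne: 13  (via Garth)
Ravel: 14  (via Yarm)
Shortest route: Selby–Eskin–Yarm–Ravel = 14 min.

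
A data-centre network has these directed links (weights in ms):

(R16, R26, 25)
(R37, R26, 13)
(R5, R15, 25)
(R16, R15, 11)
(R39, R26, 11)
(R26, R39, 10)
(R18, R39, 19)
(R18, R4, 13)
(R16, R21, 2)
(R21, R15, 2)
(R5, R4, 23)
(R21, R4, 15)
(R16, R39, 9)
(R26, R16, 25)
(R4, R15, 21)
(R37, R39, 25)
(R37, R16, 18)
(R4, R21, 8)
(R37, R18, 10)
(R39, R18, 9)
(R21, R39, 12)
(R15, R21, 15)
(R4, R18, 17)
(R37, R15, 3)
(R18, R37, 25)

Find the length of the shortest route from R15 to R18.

Compare a few routes:
R15–R21–R4–R18: 15+15+17 = 47
R15–R21–R39–R18: 15+12+9 = 36
The minimum is 36 ms via R15–R21–R39–R18.

36 ms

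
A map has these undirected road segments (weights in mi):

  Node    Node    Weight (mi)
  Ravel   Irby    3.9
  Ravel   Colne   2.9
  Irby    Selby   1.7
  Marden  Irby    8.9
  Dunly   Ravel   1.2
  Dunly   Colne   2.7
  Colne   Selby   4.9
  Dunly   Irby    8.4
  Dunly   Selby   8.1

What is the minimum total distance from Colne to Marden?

Shortest distances from Colne:
Colne: 0
Dunly: 2.7  (via Colne)
Ravel: 2.9  (via Colne)
Selby: 4.9  (via Colne)
Irby: 6.6  (via Selby)
Marden: 15.5  (via Irby)
Shortest route: Colne–Selby–Irby–Marden = 15.5 mi.

15.5 mi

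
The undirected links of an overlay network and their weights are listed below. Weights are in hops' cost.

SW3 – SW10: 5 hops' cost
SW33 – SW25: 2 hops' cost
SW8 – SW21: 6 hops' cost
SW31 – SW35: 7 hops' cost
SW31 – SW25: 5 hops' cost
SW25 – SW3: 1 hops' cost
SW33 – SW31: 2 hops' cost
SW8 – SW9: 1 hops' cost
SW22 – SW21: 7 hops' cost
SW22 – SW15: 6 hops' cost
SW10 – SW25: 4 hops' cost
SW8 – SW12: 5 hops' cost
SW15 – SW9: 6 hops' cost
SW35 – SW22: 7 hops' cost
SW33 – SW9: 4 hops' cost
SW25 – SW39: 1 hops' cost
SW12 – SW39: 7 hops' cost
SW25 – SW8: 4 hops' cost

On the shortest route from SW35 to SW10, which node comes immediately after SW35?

Compare a few routes:
SW35 → SW31 → SW33 → SW25 → SW10: 7+2+2+4 = 15
SW35 → SW31 → SW25 → SW10: 7+5+4 = 16
SW35 → SW31 → SW33 → SW25 → SW3 → SW10: 7+2+2+1+5 = 17
SW35 → SW31 → SW25 → SW3 → SW10: 7+5+1+5 = 18
The minimum is 15 hops' cost via SW35 → SW31 → SW33 → SW25 → SW10.
So from SW35 the first move is to SW31.

SW31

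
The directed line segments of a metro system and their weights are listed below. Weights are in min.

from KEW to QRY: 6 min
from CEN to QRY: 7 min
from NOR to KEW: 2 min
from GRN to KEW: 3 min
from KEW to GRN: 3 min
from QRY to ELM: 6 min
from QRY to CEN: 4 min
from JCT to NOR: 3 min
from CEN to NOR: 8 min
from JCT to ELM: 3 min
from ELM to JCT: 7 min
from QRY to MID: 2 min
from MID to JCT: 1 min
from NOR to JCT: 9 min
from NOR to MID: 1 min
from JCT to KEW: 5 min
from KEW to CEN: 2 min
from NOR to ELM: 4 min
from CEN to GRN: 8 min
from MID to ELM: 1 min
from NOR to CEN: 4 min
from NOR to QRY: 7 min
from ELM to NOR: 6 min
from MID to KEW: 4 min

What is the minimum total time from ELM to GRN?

Compare a few routes:
ELM → NOR → KEW → GRN: 6+2+3 = 11
ELM → NOR → MID → KEW → GRN: 6+1+4+3 = 14
ELM → JCT → NOR → KEW → GRN: 7+3+2+3 = 15
ELM → JCT → KEW → GRN: 7+5+3 = 15
The minimum is 11 min via ELM → NOR → KEW → GRN.

11 min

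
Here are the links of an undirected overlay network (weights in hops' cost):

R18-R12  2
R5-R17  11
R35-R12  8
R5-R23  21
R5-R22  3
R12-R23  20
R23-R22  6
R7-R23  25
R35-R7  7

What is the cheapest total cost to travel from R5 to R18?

31 hops' cost

Shortest distances from R5:
R5: 0
R22: 3  (via R5)
R23: 9  (via R22)
R17: 11  (via R5)
R12: 29  (via R23)
R18: 31  (via R12)
Shortest route: R5–R22–R23–R12–R18 = 31 hops' cost.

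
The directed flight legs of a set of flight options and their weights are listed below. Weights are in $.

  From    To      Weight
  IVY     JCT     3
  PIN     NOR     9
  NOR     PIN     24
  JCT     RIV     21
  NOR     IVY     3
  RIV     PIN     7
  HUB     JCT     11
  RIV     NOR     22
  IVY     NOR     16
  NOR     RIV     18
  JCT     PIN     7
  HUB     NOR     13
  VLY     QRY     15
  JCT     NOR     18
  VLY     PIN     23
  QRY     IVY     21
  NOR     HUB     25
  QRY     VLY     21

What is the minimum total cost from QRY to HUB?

Running Dijkstra from QRY:
QRY: 0
VLY: 21  (via QRY)
IVY: 21  (via QRY)
JCT: 24  (via IVY)
PIN: 31  (via JCT)
NOR: 37  (via IVY)
RIV: 45  (via JCT)
HUB: 62  (via NOR)
Shortest route: QRY–IVY–NOR–HUB = $62.

$62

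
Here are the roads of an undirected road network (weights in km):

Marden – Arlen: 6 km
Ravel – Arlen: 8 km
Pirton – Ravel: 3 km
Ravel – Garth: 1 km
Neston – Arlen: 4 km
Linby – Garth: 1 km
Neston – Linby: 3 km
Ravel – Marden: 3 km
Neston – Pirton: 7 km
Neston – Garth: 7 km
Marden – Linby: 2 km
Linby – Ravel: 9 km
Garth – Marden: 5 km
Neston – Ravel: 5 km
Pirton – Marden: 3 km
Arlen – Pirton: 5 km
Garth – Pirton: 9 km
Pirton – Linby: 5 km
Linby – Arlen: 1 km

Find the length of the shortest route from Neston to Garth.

4 km

Candidate routes:
Neston - Ravel - Garth: 5+1 = 6
Neston - Linby - Garth: 3+1 = 4
Neston - Arlen - Linby - Garth: 4+1+1 = 6
Neston - Garth: 7 = 7
Cheapest is Neston - Linby - Garth at 4 km.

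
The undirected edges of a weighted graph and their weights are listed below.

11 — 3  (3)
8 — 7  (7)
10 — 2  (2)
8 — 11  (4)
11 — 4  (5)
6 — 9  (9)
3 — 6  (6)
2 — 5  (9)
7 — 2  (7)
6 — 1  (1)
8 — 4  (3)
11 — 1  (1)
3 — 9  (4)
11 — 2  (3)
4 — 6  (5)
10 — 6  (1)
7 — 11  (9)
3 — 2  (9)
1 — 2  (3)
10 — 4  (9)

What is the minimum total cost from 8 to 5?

Settle nodes by increasing distance from 8:
8: 0
4: 3  (via 8)
11: 4  (via 8)
1: 5  (via 11)
6: 6  (via 1)
2: 7  (via 11)
3: 7  (via 11)
7: 7  (via 8)
10: 7  (via 6)
9: 11  (via 3)
5: 16  (via 2)
Shortest route: 8 → 11 → 2 → 5 = 16.

16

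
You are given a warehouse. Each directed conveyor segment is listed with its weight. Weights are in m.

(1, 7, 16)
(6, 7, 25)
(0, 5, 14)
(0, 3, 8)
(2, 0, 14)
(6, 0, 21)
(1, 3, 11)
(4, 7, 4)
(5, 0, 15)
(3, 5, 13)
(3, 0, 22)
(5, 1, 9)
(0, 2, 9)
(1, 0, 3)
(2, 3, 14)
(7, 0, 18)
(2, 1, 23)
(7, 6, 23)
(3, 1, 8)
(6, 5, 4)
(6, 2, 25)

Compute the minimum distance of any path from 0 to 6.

Enumerating some paths:
0–3–1–7–6: 8+8+16+23 = 55
0–5–1–7–6: 14+9+16+23 = 62
The minimum is 55 m via 0–3–1–7–6.

55 m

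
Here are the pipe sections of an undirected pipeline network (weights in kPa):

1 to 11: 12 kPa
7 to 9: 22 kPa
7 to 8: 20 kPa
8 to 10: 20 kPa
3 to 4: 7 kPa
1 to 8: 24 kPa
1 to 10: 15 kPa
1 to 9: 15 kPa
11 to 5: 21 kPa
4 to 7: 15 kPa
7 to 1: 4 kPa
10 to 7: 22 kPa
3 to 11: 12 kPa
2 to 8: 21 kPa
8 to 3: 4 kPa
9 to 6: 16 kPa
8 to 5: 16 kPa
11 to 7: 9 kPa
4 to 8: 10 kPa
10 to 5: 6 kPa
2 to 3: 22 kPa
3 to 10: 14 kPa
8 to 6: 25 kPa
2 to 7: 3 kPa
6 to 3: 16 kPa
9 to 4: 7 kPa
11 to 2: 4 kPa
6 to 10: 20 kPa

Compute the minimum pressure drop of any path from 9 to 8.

Shortest distances from 9:
9: 0
4: 7  (via 9)
3: 14  (via 4)
1: 15  (via 9)
6: 16  (via 9)
8: 17  (via 4)
Shortest route: 9 → 4 → 8 = 17 kPa.

17 kPa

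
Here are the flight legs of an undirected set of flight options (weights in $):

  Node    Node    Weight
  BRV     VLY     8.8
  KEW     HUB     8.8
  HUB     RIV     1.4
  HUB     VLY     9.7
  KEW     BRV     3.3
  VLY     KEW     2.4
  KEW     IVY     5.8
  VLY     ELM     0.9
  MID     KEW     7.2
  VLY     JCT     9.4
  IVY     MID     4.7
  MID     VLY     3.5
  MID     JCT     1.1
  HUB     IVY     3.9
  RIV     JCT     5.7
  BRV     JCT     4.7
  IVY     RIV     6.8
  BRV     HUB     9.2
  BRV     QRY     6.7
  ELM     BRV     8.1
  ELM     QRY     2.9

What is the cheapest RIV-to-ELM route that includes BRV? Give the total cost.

$17

Shortest RIV→BRV: RIV → JCT → BRV = 10.4
Shortest BRV→ELM: BRV → KEW → VLY → ELM = 6.6
Total via BRV: 10.4 + 6.6 = $17.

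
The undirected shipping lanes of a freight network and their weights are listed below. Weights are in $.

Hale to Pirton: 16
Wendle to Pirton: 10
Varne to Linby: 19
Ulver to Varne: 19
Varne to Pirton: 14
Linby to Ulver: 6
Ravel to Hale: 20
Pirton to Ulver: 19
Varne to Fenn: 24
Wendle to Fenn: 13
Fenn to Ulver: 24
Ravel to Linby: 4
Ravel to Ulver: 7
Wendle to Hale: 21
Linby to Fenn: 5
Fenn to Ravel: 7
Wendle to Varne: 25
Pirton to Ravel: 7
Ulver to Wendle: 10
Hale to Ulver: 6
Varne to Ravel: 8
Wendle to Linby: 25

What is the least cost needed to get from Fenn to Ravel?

$7

Settle nodes by increasing distance from Fenn:
Fenn: 0
Linby: 5  (via Fenn)
Ravel: 7  (via Fenn)
Shortest route: Fenn–Ravel = $7.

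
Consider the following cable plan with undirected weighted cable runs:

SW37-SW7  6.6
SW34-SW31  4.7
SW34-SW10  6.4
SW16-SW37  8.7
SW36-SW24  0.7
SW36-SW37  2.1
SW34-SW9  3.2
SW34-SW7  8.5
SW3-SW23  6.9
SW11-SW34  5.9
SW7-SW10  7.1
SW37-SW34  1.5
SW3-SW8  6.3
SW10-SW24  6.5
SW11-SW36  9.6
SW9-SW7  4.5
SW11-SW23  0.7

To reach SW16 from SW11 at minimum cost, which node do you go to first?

SW34

Enumerating some paths:
SW11 → SW34 → SW9 → SW7 → SW37 → SW16: 5.9+3.2+4.5+6.6+8.7 = 28.9
SW11 → SW34 → SW37 → SW16: 5.9+1.5+8.7 = 16.1
SW11 → SW36 → SW37 → SW16: 9.6+2.1+8.7 = 20.4
The minimum is 16.1 via SW11 → SW34 → SW37 → SW16.
So from SW11 the first move is to SW34.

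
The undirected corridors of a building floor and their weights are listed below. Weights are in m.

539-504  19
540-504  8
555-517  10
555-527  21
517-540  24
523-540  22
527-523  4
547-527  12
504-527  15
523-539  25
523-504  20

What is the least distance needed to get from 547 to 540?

Compare a few routes:
547 → 527 → 523 → 540: 12+4+22 = 38
547 → 527 → 555 → 517 → 540: 12+21+10+24 = 67
547 → 527 → 523 → 504 → 540: 12+4+20+8 = 44
547 → 527 → 504 → 540: 12+15+8 = 35
The minimum is 35 m via 547 → 527 → 504 → 540.

35 m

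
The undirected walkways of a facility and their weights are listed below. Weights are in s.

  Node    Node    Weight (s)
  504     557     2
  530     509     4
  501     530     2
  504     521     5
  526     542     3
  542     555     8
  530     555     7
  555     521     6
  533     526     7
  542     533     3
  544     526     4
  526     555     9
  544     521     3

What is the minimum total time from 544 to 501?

18 s

Running Dijkstra from 544:
544: 0
521: 3  (via 544)
526: 4  (via 544)
542: 7  (via 526)
504: 8  (via 521)
555: 9  (via 521)
533: 10  (via 542)
557: 10  (via 504)
530: 16  (via 555)
501: 18  (via 530)
Shortest route: 544 → 521 → 555 → 530 → 501 = 18 s.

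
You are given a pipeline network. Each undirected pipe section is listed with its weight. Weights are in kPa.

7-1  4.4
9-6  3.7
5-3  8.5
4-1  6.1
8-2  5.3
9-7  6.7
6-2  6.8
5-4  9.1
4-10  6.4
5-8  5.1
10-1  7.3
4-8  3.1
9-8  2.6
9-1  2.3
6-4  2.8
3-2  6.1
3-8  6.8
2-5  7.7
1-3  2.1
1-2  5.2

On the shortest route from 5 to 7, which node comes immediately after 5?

Candidate routes:
5 → 2 → 1 → 7: 7.7+5.2+4.4 = 17.3
5 → 3 → 1 → 7: 8.5+2.1+4.4 = 15
5 → 8 → 3 → 1 → 7: 5.1+6.8+2.1+4.4 = 18.4
5 → 8 → 9 → 7: 5.1+2.6+6.7 = 14.4
Cheapest is 5 → 8 → 9 → 7 at 14.4 kPa.
So from 5 the first move is to 8.

8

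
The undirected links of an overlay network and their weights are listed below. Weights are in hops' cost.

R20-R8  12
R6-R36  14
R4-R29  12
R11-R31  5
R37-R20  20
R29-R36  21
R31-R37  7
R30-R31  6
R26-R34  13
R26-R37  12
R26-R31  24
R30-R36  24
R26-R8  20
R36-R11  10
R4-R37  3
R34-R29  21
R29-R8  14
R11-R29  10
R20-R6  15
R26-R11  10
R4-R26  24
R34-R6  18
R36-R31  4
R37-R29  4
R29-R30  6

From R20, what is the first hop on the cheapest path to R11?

R37

Enumerating some paths:
R20 - R6 - R36 - R31 - R11: 15+14+4+5 = 38
R20 - R37 - R29 - R11: 20+4+10 = 34
R20 - R37 - R31 - R11: 20+7+5 = 32
R20 - R8 - R29 - R11: 12+14+10 = 36
Cheapest is R20 - R37 - R31 - R11 at 32 hops' cost.
So from R20 the first move is to R37.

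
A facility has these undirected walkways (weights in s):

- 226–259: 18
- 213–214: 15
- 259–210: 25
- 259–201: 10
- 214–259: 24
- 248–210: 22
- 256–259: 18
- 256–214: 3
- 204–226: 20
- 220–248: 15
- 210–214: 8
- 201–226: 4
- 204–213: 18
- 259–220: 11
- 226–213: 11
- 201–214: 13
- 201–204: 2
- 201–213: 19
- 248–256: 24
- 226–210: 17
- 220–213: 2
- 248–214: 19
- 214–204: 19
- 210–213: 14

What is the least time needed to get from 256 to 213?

18 s

Enumerating some paths:
256 → 214 → 210 → 213: 3+8+14 = 25
256 → 214 → 213: 3+15 = 18
Cheapest is 256 → 214 → 213 at 18 s.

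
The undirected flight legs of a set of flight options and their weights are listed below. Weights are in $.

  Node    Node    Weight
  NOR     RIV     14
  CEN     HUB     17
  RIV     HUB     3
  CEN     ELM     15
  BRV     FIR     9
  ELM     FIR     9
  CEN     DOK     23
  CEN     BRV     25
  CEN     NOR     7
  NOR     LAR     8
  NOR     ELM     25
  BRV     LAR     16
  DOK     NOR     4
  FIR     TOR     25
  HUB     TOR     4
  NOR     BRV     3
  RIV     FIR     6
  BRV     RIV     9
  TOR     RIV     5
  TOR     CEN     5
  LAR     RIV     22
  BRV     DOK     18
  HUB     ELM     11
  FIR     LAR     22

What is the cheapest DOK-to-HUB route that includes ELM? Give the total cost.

$36

Shortest DOK→ELM: DOK–NOR–BRV–FIR–ELM = 25
Best ELM to HUB: ELM–HUB costing 11
Total via ELM: 25 + 11 = $36.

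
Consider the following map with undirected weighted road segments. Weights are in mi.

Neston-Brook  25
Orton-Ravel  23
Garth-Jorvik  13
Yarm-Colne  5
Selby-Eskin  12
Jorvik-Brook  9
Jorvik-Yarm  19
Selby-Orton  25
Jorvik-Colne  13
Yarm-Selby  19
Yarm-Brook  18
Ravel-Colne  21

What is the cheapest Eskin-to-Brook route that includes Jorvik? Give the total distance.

58 mi

Shortest Eskin→Jorvik: Eskin → Selby → Yarm → Colne → Jorvik = 49
Shortest Jorvik→Brook: Jorvik → Brook = 9
Total via Jorvik: 49 + 9 = 58 mi.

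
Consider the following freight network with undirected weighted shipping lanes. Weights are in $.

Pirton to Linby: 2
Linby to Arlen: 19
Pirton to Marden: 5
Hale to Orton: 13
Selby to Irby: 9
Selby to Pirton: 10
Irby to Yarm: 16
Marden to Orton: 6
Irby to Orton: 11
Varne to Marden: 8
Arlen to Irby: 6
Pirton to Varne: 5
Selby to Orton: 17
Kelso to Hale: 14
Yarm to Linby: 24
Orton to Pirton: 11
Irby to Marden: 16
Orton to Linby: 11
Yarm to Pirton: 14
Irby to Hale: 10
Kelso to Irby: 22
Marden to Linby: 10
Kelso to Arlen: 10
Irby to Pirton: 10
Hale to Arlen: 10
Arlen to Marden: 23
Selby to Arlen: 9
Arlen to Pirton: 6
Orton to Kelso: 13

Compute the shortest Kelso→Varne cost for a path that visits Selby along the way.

$34

Best Kelso to Selby: Kelso–Arlen–Selby costing 19
Shortest Selby→Varne: Selby–Pirton–Varne = 15
Total via Selby: 19 + 15 = $34.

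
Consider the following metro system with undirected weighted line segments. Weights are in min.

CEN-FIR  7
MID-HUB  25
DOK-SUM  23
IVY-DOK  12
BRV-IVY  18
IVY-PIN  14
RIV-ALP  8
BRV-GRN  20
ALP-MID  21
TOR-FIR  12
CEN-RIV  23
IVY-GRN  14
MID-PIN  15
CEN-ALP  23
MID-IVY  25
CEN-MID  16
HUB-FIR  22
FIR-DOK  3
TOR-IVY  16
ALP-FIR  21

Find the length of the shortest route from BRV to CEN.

40 min

Settle nodes by increasing distance from BRV:
BRV: 0
IVY: 18  (via BRV)
GRN: 20  (via BRV)
DOK: 30  (via IVY)
PIN: 32  (via IVY)
FIR: 33  (via DOK)
TOR: 34  (via IVY)
CEN: 40  (via FIR)
Shortest route: BRV–IVY–DOK–FIR–CEN = 40 min.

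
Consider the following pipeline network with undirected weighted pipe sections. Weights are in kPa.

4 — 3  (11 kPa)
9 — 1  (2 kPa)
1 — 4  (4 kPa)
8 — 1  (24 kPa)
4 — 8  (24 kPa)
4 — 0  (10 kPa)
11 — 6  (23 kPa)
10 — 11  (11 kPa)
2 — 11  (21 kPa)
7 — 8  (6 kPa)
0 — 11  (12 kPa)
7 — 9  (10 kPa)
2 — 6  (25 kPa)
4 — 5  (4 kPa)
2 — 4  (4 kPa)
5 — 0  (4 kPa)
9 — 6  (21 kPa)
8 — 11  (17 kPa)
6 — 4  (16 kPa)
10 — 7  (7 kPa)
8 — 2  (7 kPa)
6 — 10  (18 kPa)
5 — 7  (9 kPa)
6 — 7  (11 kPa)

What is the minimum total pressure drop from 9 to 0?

14 kPa

Enumerating some paths:
9–7–5–0: 10+9+4 = 23
9–1–4–5–0: 2+4+4+4 = 14
9–1–4–0: 2+4+10 = 16
Cheapest is 9–1–4–5–0 at 14 kPa.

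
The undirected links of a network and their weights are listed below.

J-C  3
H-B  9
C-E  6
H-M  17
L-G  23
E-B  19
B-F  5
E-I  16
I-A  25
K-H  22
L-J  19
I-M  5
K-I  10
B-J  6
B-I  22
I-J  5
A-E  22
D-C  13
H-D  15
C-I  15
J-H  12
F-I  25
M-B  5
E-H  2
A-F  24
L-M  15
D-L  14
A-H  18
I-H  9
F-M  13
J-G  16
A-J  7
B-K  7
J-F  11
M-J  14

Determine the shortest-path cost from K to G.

29

Candidate routes:
K → I → J → G: 10+5+16 = 31
K → B → J → G: 7+6+16 = 29
K → B → F → J → G: 7+5+11+16 = 39
K → B → M → I → J → G: 7+5+5+5+16 = 38
The minimum is 29 via K → B → J → G.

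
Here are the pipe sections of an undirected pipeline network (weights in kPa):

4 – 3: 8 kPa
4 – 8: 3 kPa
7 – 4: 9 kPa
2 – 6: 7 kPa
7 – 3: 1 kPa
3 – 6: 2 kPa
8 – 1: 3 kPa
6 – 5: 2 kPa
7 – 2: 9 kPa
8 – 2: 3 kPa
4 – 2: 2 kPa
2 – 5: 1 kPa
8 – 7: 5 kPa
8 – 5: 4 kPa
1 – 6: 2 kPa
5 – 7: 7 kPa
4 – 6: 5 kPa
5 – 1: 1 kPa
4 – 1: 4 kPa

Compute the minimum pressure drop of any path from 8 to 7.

5 kPa

Candidate routes:
8 - 7: 5 = 5
8 - 2 - 5 - 6 - 3 - 7: 3+1+2+2+1 = 9
8 - 1 - 6 - 3 - 7: 3+2+2+1 = 8
8 - 5 - 6 - 3 - 7: 4+2+2+1 = 9
Cheapest is 8 - 7 at 5 kPa.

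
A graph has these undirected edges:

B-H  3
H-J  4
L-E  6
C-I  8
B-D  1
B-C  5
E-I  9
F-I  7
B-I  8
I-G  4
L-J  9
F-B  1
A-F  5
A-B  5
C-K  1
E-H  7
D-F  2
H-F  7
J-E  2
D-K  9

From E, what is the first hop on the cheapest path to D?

J

Enumerating some paths:
E–J–H–B–D: 2+4+3+1 = 10
E–H–B–D: 7+3+1 = 11
Cheapest is E–J–H–B–D at 10.
So from E the first move is to J.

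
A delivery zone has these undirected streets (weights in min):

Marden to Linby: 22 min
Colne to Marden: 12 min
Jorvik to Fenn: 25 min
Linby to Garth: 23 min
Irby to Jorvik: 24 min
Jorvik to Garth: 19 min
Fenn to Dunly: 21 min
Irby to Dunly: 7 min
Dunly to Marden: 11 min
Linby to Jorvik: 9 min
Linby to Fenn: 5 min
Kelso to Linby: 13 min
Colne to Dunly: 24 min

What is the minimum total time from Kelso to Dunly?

39 min

Enumerating some paths:
Kelso → Linby → Jorvik → Irby → Dunly: 13+9+24+7 = 53
Kelso → Linby → Marden → Dunly: 13+22+11 = 46
Kelso → Linby → Fenn → Dunly: 13+5+21 = 39
The minimum is 39 min via Kelso → Linby → Fenn → Dunly.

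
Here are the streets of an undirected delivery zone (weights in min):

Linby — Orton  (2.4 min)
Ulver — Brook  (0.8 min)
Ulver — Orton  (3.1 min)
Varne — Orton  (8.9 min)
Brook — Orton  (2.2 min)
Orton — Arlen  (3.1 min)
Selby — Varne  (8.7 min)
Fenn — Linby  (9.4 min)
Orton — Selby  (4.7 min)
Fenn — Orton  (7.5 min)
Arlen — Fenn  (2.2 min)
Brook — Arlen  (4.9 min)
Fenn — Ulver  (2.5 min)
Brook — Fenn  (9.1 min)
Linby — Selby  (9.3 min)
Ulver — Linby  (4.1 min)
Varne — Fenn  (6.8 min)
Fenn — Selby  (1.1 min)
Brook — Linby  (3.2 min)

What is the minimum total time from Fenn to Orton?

5.3 min

Settle nodes by increasing distance from Fenn:
Fenn: 0
Selby: 1.1  (via Fenn)
Arlen: 2.2  (via Fenn)
Ulver: 2.5  (via Fenn)
Brook: 3.3  (via Ulver)
Orton: 5.3  (via Arlen)
Shortest route: Fenn–Arlen–Orton = 5.3 min.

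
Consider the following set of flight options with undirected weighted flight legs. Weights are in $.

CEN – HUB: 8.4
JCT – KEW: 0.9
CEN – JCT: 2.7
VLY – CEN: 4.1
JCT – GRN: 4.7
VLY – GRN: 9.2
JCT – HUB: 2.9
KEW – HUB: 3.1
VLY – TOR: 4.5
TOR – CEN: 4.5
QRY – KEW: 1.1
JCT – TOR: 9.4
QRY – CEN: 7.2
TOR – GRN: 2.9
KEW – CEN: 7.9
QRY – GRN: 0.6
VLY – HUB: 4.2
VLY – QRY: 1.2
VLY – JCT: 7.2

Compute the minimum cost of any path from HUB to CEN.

Running Dijkstra from HUB:
HUB: 0
JCT: 2.9  (via HUB)
KEW: 3.1  (via HUB)
QRY: 4.2  (via KEW)
VLY: 4.2  (via HUB)
GRN: 4.8  (via QRY)
CEN: 5.6  (via JCT)
Shortest route: HUB → JCT → CEN = $5.6.

$5.6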